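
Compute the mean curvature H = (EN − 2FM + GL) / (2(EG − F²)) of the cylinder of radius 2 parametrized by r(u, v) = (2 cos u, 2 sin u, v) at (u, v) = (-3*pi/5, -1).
H = -1/4

With E = 4, F = 0, G = 1, L = -2, M = 0, N = 0, assemble
  H = (EN − 2FM + GL) / (2(EG − F²)) = -1/4.
At (u, v) = (-3*pi/5, -1): H = -1/4.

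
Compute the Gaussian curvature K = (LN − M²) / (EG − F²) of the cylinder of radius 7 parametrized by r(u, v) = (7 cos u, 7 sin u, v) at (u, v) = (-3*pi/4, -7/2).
K = 0

Coefficients of the first fundamental form: E = 49, F = 0, G = 1.
Coefficients of the second fundamental form: L = -7, M = 0, N = 0.
Assemble K = (LN − M²)/(EG − F²) = 0. At (u, v) = (-3*pi/4, -7/2): K = 0.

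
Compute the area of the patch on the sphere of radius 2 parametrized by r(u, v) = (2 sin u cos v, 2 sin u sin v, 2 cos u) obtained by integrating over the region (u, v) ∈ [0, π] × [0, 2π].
Area = 16*pi

Area = ∫∫ √(EG − F²) du dv with √(EG − F²) = 4*Abs(sin(u)). Integrating over [0, π] × [0, 2π] gives 16*pi.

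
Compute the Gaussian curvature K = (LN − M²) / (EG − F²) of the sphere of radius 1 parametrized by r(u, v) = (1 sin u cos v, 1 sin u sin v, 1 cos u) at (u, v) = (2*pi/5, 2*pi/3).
K = 1

Coefficients of the first fundamental form: E = 1, F = 0, G = sin(u)^2.
Coefficients of the second fundamental form: L = -sin(u)/Abs(sin(u)), M = 0, N = -sin(u)^3/Abs(sin(u)).
Assemble K = (LN − M²)/(EG − F²) = 1. At (u, v) = (2*pi/5, 2*pi/3): K = 1.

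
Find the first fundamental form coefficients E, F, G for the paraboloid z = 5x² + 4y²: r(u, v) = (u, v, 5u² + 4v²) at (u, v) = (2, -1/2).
E = 401;  F = -80;  G = 17

Partials: r_u = (1, 0, 10*u), r_v = (0, 1, 8*v). As functions of (u, v):
  E = r_u · r_u = 100*u^2 + 1,
  F = r_u · r_v = 80*u*v,
  G = r_v · r_v = 64*v^2 + 1.
Evaluating at (u, v) = (2, -1/2): E = 401, F = -80, G = 17.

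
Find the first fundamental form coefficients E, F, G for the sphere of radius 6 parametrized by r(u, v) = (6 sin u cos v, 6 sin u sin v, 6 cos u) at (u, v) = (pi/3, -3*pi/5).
E = 36;  F = 0;  G = 27

Partials: r_u = (6*cos(u)*cos(v), 6*sin(v)*cos(u), -6*sin(u)), r_v = (-6*sin(u)*sin(v), 6*sin(u)*cos(v), 0). As functions of (u, v):
  E = r_u · r_u = 36,
  F = r_u · r_v = 0,
  G = r_v · r_v = 36*sin(u)^2.
Evaluating at (u, v) = (pi/3, -3*pi/5): E = 36, F = 0, G = 27.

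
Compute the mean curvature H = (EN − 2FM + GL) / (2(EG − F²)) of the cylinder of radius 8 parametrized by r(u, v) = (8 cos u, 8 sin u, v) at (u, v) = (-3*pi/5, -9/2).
H = -1/16

With E = 64, F = 0, G = 1, L = -8, M = 0, N = 0, assemble
  H = (EN − 2FM + GL) / (2(EG − F²)) = -1/16.
At (u, v) = (-3*pi/5, -9/2): H = -1/16.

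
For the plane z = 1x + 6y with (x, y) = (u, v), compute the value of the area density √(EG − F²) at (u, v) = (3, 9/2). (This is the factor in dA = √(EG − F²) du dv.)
√(EG − F²)|_{(3, 9/2)} = sqrt(38)

E = 2, F = 6, G = 37, so EG − F² = 38. Taking the positive square root: √(EG − F²) = sqrt(38). At (u, v) = (3, 9/2): sqrt(38).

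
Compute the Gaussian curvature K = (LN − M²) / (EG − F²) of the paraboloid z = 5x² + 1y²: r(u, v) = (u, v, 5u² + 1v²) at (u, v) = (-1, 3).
K = 20/18769

Coefficients of the first fundamental form: E = 100*u^2 + 1, F = 20*u*v, G = 4*v^2 + 1.
Coefficients of the second fundamental form: L = 10/sqrt(100*u^2 + 4*v^2 + 1), M = 0, N = 2/sqrt(100*u^2 + 4*v^2 + 1).
Assemble K = (LN − M²)/(EG − F²) = 20/(10000*u^4 + 800*u^2*v^2 + 200*u^2 + 16*v^4 + 8*v^2 + 1). At (u, v) = (-1, 3): K = 20/18769.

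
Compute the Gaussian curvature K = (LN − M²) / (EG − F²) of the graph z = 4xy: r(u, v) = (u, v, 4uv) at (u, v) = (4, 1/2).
K = -16/68121

Coefficients of the first fundamental form: E = 16*v^2 + 1, F = 16*u*v, G = 16*u^2 + 1.
Coefficients of the second fundamental form: L = 0, M = 4/sqrt(16*u^2 + 16*v^2 + 1), N = 0.
Assemble K = (LN − M²)/(EG − F²) = -16/(256*u^4 + 512*u^2*v^2 + 32*u^2 + 256*v^4 + 32*v^2 + 1). At (u, v) = (4, 1/2): K = -16/68121.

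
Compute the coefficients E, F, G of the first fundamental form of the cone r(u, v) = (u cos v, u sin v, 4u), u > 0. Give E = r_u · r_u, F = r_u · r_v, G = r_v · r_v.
E = 17;  F = 0;  G = u^2

Compute partials: r_u = (cos(v), sin(v), 4), r_v = (-u*sin(v), u*cos(v), 0). Then
  E = r_u · r_u = 17,
  F = r_u · r_v = 0,
  G = r_v · r_v = u^2.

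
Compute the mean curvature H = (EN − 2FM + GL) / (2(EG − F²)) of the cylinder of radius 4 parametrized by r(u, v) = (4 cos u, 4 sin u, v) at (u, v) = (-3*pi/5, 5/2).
H = -1/8

With E = 16, F = 0, G = 1, L = -4, M = 0, N = 0, assemble
  H = (EN − 2FM + GL) / (2(EG − F²)) = -1/8.
At (u, v) = (-3*pi/5, 5/2): H = -1/8.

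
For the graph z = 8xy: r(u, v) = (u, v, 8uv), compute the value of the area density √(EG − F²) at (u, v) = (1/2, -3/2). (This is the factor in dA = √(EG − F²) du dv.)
√(EG − F²)|_{(1/2, -3/2)} = sqrt(161)

E = 64*v^2 + 1, F = 64*u*v, G = 64*u^2 + 1, so EG − F² = 64*u^2 + 64*v^2 + 1. Taking the positive square root: √(EG − F²) = sqrt(64*u^2 + 64*v^2 + 1). At (u, v) = (1/2, -3/2): sqrt(161).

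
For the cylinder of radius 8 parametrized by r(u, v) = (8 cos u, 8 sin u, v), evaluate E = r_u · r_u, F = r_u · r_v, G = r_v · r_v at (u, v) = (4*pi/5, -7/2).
E = 64;  F = 0;  G = 1

Partials: r_u = (-8*sin(u), 8*cos(u), 0), r_v = (0, 0, 1). As functions of (u, v):
  E = r_u · r_u = 64,
  F = r_u · r_v = 0,
  G = r_v · r_v = 1.
Evaluating at (u, v) = (4*pi/5, -7/2): E = 64, F = 0, G = 1.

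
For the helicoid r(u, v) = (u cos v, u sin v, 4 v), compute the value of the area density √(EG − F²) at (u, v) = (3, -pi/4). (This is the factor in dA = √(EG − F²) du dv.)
√(EG − F²)|_{(3, -pi/4)} = 5

E = 1, F = 0, G = u^2 + 16, so EG − F² = u^2 + 16. Taking the positive square root: √(EG − F²) = sqrt(u^2 + 16). At (u, v) = (3, -pi/4): 5.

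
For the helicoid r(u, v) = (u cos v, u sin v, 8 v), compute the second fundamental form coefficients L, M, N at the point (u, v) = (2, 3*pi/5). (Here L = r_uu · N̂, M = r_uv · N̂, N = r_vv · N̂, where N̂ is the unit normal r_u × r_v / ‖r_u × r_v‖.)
L = 0;  M = -4*sqrt(17)/17;  N = 0

Compute the unit normal N̂(u, v) = (8*sin(v)/sqrt(u^2 + 64), -8*cos(v)/sqrt(u^2 + 64), u/sqrt(u^2 + 64)), and the second partials r_uu, r_uv, r_vv. Take dot products:
  L(u, v) = r_uu · N̂ = 0,
  M(u, v) = r_uv · N̂ = -8/sqrt(u^2 + 64),
  N(u, v) = r_vv · N̂ = 0.
Evaluating at (u, v) = (2, 3*pi/5):
  L = 0, M = -4*sqrt(17)/17, N = 0.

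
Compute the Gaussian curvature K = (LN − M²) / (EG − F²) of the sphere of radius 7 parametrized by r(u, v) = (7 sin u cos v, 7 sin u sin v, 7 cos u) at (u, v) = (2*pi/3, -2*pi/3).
K = 1/49

Coefficients of the first fundamental form: E = 49, F = 0, G = 49*sin(u)^2.
Coefficients of the second fundamental form: L = -7*sin(u)/Abs(sin(u)), M = 0, N = -7*sin(u)^3/Abs(sin(u)).
Assemble K = (LN − M²)/(EG − F²) = 1/49. At (u, v) = (2*pi/3, -2*pi/3): K = 1/49.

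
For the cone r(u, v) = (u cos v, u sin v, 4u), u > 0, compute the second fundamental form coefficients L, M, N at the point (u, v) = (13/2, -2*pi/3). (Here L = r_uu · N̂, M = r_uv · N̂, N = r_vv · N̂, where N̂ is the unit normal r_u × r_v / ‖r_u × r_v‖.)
L = 0;  M = 0;  N = 26*sqrt(17)/17

Compute the unit normal N̂(u, v) = (-4*sqrt(17)*u*cos(v)/(17*Abs(u)), -4*sqrt(17)*u*sin(v)/(17*Abs(u)), sqrt(17)*u/(17*Abs(u))), and the second partials r_uu, r_uv, r_vv. Take dot products:
  L(u, v) = r_uu · N̂ = 0,
  M(u, v) = r_uv · N̂ = 0,
  N(u, v) = r_vv · N̂ = 4*sqrt(17)*u^2/(17*Abs(u)).
Evaluating at (u, v) = (13/2, -2*pi/3):
  L = 0, M = 0, N = 26*sqrt(17)/17.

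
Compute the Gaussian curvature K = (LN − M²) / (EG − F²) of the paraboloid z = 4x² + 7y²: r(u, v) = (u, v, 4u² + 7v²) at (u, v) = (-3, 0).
K = 112/332929

Coefficients of the first fundamental form: E = 64*u^2 + 1, F = 112*u*v, G = 196*v^2 + 1.
Coefficients of the second fundamental form: L = 8/sqrt(64*u^2 + 196*v^2 + 1), M = 0, N = 14/sqrt(64*u^2 + 196*v^2 + 1).
Assemble K = (LN − M²)/(EG − F²) = 112/(4096*u^4 + 25088*u^2*v^2 + 128*u^2 + 38416*v^4 + 392*v^2 + 1). At (u, v) = (-3, 0): K = 112/332929.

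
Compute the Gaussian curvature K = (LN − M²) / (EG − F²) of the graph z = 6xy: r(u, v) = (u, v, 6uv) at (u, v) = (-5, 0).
K = -36/811801

Coefficients of the first fundamental form: E = 36*v^2 + 1, F = 36*u*v, G = 36*u^2 + 1.
Coefficients of the second fundamental form: L = 0, M = 6/sqrt(36*u^2 + 36*v^2 + 1), N = 0.
Assemble K = (LN − M²)/(EG − F²) = -36/(1296*u^4 + 2592*u^2*v^2 + 72*u^2 + 1296*v^4 + 72*v^2 + 1). At (u, v) = (-5, 0): K = -36/811801.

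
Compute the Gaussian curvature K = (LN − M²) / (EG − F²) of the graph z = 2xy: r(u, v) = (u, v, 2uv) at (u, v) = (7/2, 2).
K = -1/1089

Coefficients of the first fundamental form: E = 4*v^2 + 1, F = 4*u*v, G = 4*u^2 + 1.
Coefficients of the second fundamental form: L = 0, M = 2/sqrt(4*u^2 + 4*v^2 + 1), N = 0.
Assemble K = (LN − M²)/(EG − F²) = -4/(16*u^4 + 32*u^2*v^2 + 8*u^2 + 16*v^4 + 8*v^2 + 1). At (u, v) = (7/2, 2): K = -1/1089.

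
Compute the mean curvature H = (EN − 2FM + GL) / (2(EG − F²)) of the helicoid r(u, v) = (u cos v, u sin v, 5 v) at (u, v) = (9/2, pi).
H = 0

With E = 1, F = 0, G = u^2 + 25, L = 0, M = -5/sqrt(u^2 + 25), N = 0, assemble
  H = (EN − 2FM + GL) / (2(EG − F²)) = 0.
At (u, v) = (9/2, pi): H = 0.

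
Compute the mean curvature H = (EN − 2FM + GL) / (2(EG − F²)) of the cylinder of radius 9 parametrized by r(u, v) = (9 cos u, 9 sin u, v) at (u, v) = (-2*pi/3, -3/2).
H = -1/18

With E = 81, F = 0, G = 1, L = -9, M = 0, N = 0, assemble
  H = (EN − 2FM + GL) / (2(EG − F²)) = -1/18.
At (u, v) = (-2*pi/3, -3/2): H = -1/18.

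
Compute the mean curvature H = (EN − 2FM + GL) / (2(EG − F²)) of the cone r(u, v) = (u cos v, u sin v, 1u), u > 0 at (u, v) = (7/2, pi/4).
H = sqrt(2)/14

With E = 2, F = 0, G = u^2, L = 0, M = 0, N = sqrt(2)*u^2/(2*Abs(u)), assemble
  H = (EN − 2FM + GL) / (2(EG − F²)) = sqrt(2)/(4*Abs(u)).
At (u, v) = (7/2, pi/4): H = sqrt(2)/14.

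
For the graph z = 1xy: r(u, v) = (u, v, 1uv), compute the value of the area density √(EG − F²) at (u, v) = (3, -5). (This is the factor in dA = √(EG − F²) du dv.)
√(EG − F²)|_{(3, -5)} = sqrt(35)

E = v^2 + 1, F = u*v, G = u^2 + 1, so EG − F² = u^2 + v^2 + 1. Taking the positive square root: √(EG − F²) = sqrt(u^2 + v^2 + 1). At (u, v) = (3, -5): sqrt(35).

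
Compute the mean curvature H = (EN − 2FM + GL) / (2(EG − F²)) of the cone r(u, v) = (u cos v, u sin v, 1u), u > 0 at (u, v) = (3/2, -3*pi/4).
H = sqrt(2)/6

With E = 2, F = 0, G = u^2, L = 0, M = 0, N = sqrt(2)*u^2/(2*Abs(u)), assemble
  H = (EN − 2FM + GL) / (2(EG − F²)) = sqrt(2)/(4*Abs(u)).
At (u, v) = (3/2, -3*pi/4): H = sqrt(2)/6.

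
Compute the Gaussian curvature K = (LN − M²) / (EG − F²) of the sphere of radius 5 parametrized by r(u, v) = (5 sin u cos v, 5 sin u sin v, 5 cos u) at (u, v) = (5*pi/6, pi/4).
K = 1/25

Coefficients of the first fundamental form: E = 25, F = 0, G = 25*sin(u)^2.
Coefficients of the second fundamental form: L = -5*sin(u)/Abs(sin(u)), M = 0, N = -5*sin(u)^3/Abs(sin(u)).
Assemble K = (LN − M²)/(EG − F²) = 1/25. At (u, v) = (5*pi/6, pi/4): K = 1/25.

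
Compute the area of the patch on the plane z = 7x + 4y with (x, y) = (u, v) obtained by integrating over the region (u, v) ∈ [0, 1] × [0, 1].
Area = sqrt(66)

Area = ∫∫ √(EG − F²) du dv with √(EG − F²) = sqrt(66). Integrating over [0, 1] × [0, 1] gives sqrt(66).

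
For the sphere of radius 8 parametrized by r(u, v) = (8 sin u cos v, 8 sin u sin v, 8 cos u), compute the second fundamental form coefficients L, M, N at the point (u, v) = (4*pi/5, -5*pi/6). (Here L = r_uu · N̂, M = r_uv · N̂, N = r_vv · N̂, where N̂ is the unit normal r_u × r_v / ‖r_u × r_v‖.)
L = -8;  M = 0;  N = -5 + sqrt(5)

Compute the unit normal N̂(u, v) = (sin(u)^2*cos(v)/Abs(sin(u)), sin(u)^2*sin(v)/Abs(sin(u)), sin(2*u)/(2*Abs(sin(u)))), and the second partials r_uu, r_uv, r_vv. Take dot products:
  L(u, v) = r_uu · N̂ = -8*sin(u)/Abs(sin(u)),
  M(u, v) = r_uv · N̂ = 0,
  N(u, v) = r_vv · N̂ = -8*sin(u)^3/Abs(sin(u)).
Evaluating at (u, v) = (4*pi/5, -5*pi/6):
  L = -8, M = 0, N = -5 + sqrt(5).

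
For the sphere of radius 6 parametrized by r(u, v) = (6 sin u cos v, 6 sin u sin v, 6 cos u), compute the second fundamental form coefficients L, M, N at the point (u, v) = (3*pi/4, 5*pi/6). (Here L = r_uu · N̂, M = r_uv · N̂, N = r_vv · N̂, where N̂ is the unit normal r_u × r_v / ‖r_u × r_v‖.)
L = -6;  M = 0;  N = -3

Compute the unit normal N̂(u, v) = (sin(u)^2*cos(v)/Abs(sin(u)), sin(u)^2*sin(v)/Abs(sin(u)), sin(2*u)/(2*Abs(sin(u)))), and the second partials r_uu, r_uv, r_vv. Take dot products:
  L(u, v) = r_uu · N̂ = -6*sin(u)/Abs(sin(u)),
  M(u, v) = r_uv · N̂ = 0,
  N(u, v) = r_vv · N̂ = -6*sin(u)^3/Abs(sin(u)).
Evaluating at (u, v) = (3*pi/4, 5*pi/6):
  L = -6, M = 0, N = -3.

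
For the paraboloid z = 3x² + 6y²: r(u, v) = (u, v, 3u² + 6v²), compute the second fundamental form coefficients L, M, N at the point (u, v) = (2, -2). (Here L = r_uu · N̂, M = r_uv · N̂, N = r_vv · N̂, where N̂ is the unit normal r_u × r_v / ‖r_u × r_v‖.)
L = 6*sqrt(721)/721;  M = 0;  N = 12*sqrt(721)/721

Compute the unit normal N̂(u, v) = (-6*u/sqrt(36*u^2 + 144*v^2 + 1), -12*v/sqrt(36*u^2 + 144*v^2 + 1), 1/sqrt(36*u^2 + 144*v^2 + 1)), and the second partials r_uu, r_uv, r_vv. Take dot products:
  L(u, v) = r_uu · N̂ = 6/sqrt(36*u^2 + 144*v^2 + 1),
  M(u, v) = r_uv · N̂ = 0,
  N(u, v) = r_vv · N̂ = 12/sqrt(36*u^2 + 144*v^2 + 1).
Evaluating at (u, v) = (2, -2):
  L = 6*sqrt(721)/721, M = 0, N = 12*sqrt(721)/721.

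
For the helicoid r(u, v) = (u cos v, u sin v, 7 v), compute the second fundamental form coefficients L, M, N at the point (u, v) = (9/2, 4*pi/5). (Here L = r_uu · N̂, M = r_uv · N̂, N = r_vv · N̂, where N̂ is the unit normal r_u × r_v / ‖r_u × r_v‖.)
L = 0;  M = -14*sqrt(277)/277;  N = 0

Compute the unit normal N̂(u, v) = (7*sin(v)/sqrt(u^2 + 49), -7*cos(v)/sqrt(u^2 + 49), u/sqrt(u^2 + 49)), and the second partials r_uu, r_uv, r_vv. Take dot products:
  L(u, v) = r_uu · N̂ = 0,
  M(u, v) = r_uv · N̂ = -7/sqrt(u^2 + 49),
  N(u, v) = r_vv · N̂ = 0.
Evaluating at (u, v) = (9/2, 4*pi/5):
  L = 0, M = -14*sqrt(277)/277, N = 0.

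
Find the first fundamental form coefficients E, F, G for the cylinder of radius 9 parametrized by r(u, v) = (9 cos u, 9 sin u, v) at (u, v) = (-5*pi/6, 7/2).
E = 81;  F = 0;  G = 1

Partials: r_u = (-9*sin(u), 9*cos(u), 0), r_v = (0, 0, 1). As functions of (u, v):
  E = r_u · r_u = 81,
  F = r_u · r_v = 0,
  G = r_v · r_v = 1.
Evaluating at (u, v) = (-5*pi/6, 7/2): E = 81, F = 0, G = 1.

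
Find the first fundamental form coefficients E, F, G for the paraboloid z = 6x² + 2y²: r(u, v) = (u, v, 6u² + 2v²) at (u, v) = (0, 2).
E = 1;  F = 0;  G = 65

Partials: r_u = (1, 0, 12*u), r_v = (0, 1, 4*v). As functions of (u, v):
  E = r_u · r_u = 144*u^2 + 1,
  F = r_u · r_v = 48*u*v,
  G = r_v · r_v = 16*v^2 + 1.
Evaluating at (u, v) = (0, 2): E = 1, F = 0, G = 65.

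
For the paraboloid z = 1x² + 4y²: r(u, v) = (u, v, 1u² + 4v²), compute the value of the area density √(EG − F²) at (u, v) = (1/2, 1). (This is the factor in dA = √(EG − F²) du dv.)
√(EG − F²)|_{(1/2, 1)} = sqrt(66)

E = 4*u^2 + 1, F = 16*u*v, G = 64*v^2 + 1, so EG − F² = 4*u^2 + 64*v^2 + 1. Taking the positive square root: √(EG − F²) = sqrt(4*u^2 + 64*v^2 + 1). At (u, v) = (1/2, 1): sqrt(66).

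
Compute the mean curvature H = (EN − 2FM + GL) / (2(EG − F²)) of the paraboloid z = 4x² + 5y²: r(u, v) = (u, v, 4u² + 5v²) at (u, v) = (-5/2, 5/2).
H = 167*sqrt(114)/12996

With E = 64*u^2 + 1, F = 80*u*v, G = 100*v^2 + 1, L = 8/sqrt(64*u^2 + 100*v^2 + 1), M = 0, N = 10/sqrt(64*u^2 + 100*v^2 + 1), assemble
  H = (EN − 2FM + GL) / (2(EG − F²)) = (320*u^2 + 400*v^2 + 9)/(64*u^2 + 100*v^2 + 1)^(3/2).
At (u, v) = (-5/2, 5/2): H = 167*sqrt(114)/12996.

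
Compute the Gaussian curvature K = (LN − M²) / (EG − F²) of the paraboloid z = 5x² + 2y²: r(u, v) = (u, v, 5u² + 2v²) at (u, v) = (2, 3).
K = 8/59405

Coefficients of the first fundamental form: E = 100*u^2 + 1, F = 40*u*v, G = 16*v^2 + 1.
Coefficients of the second fundamental form: L = 10/sqrt(100*u^2 + 16*v^2 + 1), M = 0, N = 4/sqrt(100*u^2 + 16*v^2 + 1).
Assemble K = (LN − M²)/(EG − F²) = 40/(10000*u^4 + 3200*u^2*v^2 + 200*u^2 + 256*v^4 + 32*v^2 + 1). At (u, v) = (2, 3): K = 8/59405.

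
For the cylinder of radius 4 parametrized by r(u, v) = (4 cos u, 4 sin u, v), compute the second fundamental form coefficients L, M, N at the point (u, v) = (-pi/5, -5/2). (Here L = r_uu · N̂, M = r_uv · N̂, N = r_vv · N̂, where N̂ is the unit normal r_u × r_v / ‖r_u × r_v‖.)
L = -4;  M = 0;  N = 0

Compute the unit normal N̂(u, v) = (cos(u), sin(u), 0), and the second partials r_uu, r_uv, r_vv. Take dot products:
  L(u, v) = r_uu · N̂ = -4,
  M(u, v) = r_uv · N̂ = 0,
  N(u, v) = r_vv · N̂ = 0.
Evaluating at (u, v) = (-pi/5, -5/2):
  L = -4, M = 0, N = 0.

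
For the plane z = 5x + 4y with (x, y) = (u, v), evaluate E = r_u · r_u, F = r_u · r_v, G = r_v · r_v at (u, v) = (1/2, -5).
E = 26;  F = 20;  G = 17

Partials: r_u = (1, 0, 5), r_v = (0, 1, 4). As functions of (u, v):
  E = r_u · r_u = 26,
  F = r_u · r_v = 20,
  G = r_v · r_v = 17.
Evaluating at (u, v) = (1/2, -5): E = 26, F = 20, G = 17.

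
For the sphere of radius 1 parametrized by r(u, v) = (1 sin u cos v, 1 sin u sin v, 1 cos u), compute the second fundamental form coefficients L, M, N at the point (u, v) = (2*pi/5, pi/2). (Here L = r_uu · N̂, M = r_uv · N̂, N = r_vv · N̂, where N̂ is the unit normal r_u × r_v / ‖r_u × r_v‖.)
L = -1;  M = 0;  N = -5/8 - sqrt(5)/8

Compute the unit normal N̂(u, v) = (sin(u)^2*cos(v)/Abs(sin(u)), sin(u)^2*sin(v)/Abs(sin(u)), sin(2*u)/(2*Abs(sin(u)))), and the second partials r_uu, r_uv, r_vv. Take dot products:
  L(u, v) = r_uu · N̂ = -sin(u)/Abs(sin(u)),
  M(u, v) = r_uv · N̂ = 0,
  N(u, v) = r_vv · N̂ = -sin(u)^3/Abs(sin(u)).
Evaluating at (u, v) = (2*pi/5, pi/2):
  L = -1, M = 0, N = -5/8 - sqrt(5)/8.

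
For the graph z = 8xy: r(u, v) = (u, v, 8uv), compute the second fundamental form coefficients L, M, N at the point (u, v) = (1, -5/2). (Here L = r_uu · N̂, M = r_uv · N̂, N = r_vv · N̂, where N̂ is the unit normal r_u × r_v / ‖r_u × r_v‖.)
L = 0;  M = 8*sqrt(465)/465;  N = 0

Compute the unit normal N̂(u, v) = (-8*v/sqrt(64*u^2 + 64*v^2 + 1), -8*u/sqrt(64*u^2 + 64*v^2 + 1), 1/sqrt(64*u^2 + 64*v^2 + 1)), and the second partials r_uu, r_uv, r_vv. Take dot products:
  L(u, v) = r_uu · N̂ = 0,
  M(u, v) = r_uv · N̂ = 8/sqrt(64*u^2 + 64*v^2 + 1),
  N(u, v) = r_vv · N̂ = 0.
Evaluating at (u, v) = (1, -5/2):
  L = 0, M = 8*sqrt(465)/465, N = 0.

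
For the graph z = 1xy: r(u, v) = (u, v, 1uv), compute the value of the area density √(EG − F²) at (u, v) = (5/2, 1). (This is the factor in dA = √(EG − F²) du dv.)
√(EG − F²)|_{(5/2, 1)} = sqrt(33)/2

E = v^2 + 1, F = u*v, G = u^2 + 1, so EG − F² = u^2 + v^2 + 1. Taking the positive square root: √(EG − F²) = sqrt(u^2 + v^2 + 1). At (u, v) = (5/2, 1): sqrt(33)/2.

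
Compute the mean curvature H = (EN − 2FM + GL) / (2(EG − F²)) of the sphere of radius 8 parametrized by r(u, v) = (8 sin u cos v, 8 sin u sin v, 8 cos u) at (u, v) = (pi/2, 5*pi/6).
H = -1/8

With E = 64, F = 0, G = 64*sin(u)^2, L = -8*sin(u)/Abs(sin(u)), M = 0, N = -8*sin(u)^3/Abs(sin(u)), assemble
  H = (EN − 2FM + GL) / (2(EG − F²)) = -sin(u)/(8*Abs(sin(u))).
At (u, v) = (pi/2, 5*pi/6): H = -1/8.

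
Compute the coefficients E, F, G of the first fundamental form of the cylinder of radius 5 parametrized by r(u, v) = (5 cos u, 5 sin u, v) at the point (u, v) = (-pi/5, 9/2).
E = 25;  F = 0;  G = 1

Partials: r_u = (-5*sin(u), 5*cos(u), 0), r_v = (0, 0, 1). As functions of (u, v):
  E = r_u · r_u = 25,
  F = r_u · r_v = 0,
  G = r_v · r_v = 1.
Evaluating at (u, v) = (-pi/5, 9/2): E = 25, F = 0, G = 1.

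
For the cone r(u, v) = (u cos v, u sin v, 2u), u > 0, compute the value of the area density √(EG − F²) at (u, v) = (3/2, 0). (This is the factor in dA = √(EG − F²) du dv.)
√(EG − F²)|_{(3/2, 0)} = 3*sqrt(5)/2

E = 5, F = 0, G = u^2, so EG − F² = 5*u^2. Taking the positive square root: √(EG − F²) = sqrt(5)*Abs(u). At (u, v) = (3/2, 0): 3*sqrt(5)/2.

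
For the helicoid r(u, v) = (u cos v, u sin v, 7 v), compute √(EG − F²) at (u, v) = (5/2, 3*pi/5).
√(EG − F²)|_{(5/2, 3*pi/5)} = sqrt(221)/2

E = 1, F = 0, G = u^2 + 49; EG − F² = u^2 + 49; √(EG − F²) = sqrt(u^2 + 49). At the given point: sqrt(221)/2.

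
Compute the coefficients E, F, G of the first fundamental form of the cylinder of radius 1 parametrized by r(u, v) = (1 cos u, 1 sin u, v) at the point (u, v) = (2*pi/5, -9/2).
E = 1;  F = 0;  G = 1

Partials: r_u = (-sin(u), cos(u), 0), r_v = (0, 0, 1). As functions of (u, v):
  E = r_u · r_u = 1,
  F = r_u · r_v = 0,
  G = r_v · r_v = 1.
Evaluating at (u, v) = (2*pi/5, -9/2): E = 1, F = 0, G = 1.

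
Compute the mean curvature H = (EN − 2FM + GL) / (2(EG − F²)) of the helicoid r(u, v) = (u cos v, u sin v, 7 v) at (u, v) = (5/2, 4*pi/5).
H = 0

With E = 1, F = 0, G = u^2 + 49, L = 0, M = -7/sqrt(u^2 + 49), N = 0, assemble
  H = (EN − 2FM + GL) / (2(EG − F²)) = 0.
At (u, v) = (5/2, 4*pi/5): H = 0.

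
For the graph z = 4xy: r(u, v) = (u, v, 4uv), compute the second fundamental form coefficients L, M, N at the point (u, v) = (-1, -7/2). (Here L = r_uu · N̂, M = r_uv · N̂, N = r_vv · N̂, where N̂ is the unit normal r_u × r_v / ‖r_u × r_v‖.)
L = 0;  M = 4*sqrt(213)/213;  N = 0

Compute the unit normal N̂(u, v) = (-4*v/sqrt(16*u^2 + 16*v^2 + 1), -4*u/sqrt(16*u^2 + 16*v^2 + 1), 1/sqrt(16*u^2 + 16*v^2 + 1)), and the second partials r_uu, r_uv, r_vv. Take dot products:
  L(u, v) = r_uu · N̂ = 0,
  M(u, v) = r_uv · N̂ = 4/sqrt(16*u^2 + 16*v^2 + 1),
  N(u, v) = r_vv · N̂ = 0.
Evaluating at (u, v) = (-1, -7/2):
  L = 0, M = 4*sqrt(213)/213, N = 0.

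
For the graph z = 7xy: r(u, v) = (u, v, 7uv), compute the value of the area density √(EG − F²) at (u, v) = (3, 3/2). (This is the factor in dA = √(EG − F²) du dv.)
√(EG − F²)|_{(3, 3/2)} = 47/2

E = 49*v^2 + 1, F = 49*u*v, G = 49*u^2 + 1, so EG − F² = 49*u^2 + 49*v^2 + 1. Taking the positive square root: √(EG − F²) = sqrt(49*u^2 + 49*v^2 + 1). At (u, v) = (3, 3/2): 47/2.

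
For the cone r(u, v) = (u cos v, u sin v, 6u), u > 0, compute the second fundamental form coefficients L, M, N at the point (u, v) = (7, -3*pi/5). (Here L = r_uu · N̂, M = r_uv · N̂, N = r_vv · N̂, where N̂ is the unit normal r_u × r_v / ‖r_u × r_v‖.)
L = 0;  M = 0;  N = 42*sqrt(37)/37

Compute the unit normal N̂(u, v) = (-6*sqrt(37)*u*cos(v)/(37*Abs(u)), -6*sqrt(37)*u*sin(v)/(37*Abs(u)), sqrt(37)*u/(37*Abs(u))), and the second partials r_uu, r_uv, r_vv. Take dot products:
  L(u, v) = r_uu · N̂ = 0,
  M(u, v) = r_uv · N̂ = 0,
  N(u, v) = r_vv · N̂ = 6*sqrt(37)*u^2/(37*Abs(u)).
Evaluating at (u, v) = (7, -3*pi/5):
  L = 0, M = 0, N = 42*sqrt(37)/37.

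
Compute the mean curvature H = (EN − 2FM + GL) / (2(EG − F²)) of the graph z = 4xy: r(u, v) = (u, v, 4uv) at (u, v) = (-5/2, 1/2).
H = 16*sqrt(105)/2205

With E = 16*v^2 + 1, F = 16*u*v, G = 16*u^2 + 1, L = 0, M = 4/sqrt(16*u^2 + 16*v^2 + 1), N = 0, assemble
  H = (EN − 2FM + GL) / (2(EG − F²)) = -64*u*v/(16*u^2 + 16*v^2 + 1)^(3/2).
At (u, v) = (-5/2, 1/2): H = 16*sqrt(105)/2205.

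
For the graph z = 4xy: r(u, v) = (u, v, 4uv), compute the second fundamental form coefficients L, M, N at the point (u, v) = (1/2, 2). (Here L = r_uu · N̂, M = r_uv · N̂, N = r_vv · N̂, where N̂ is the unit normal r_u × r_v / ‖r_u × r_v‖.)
L = 0;  M = 4*sqrt(69)/69;  N = 0

Compute the unit normal N̂(u, v) = (-4*v/sqrt(16*u^2 + 16*v^2 + 1), -4*u/sqrt(16*u^2 + 16*v^2 + 1), 1/sqrt(16*u^2 + 16*v^2 + 1)), and the second partials r_uu, r_uv, r_vv. Take dot products:
  L(u, v) = r_uu · N̂ = 0,
  M(u, v) = r_uv · N̂ = 4/sqrt(16*u^2 + 16*v^2 + 1),
  N(u, v) = r_vv · N̂ = 0.
Evaluating at (u, v) = (1/2, 2):
  L = 0, M = 4*sqrt(69)/69, N = 0.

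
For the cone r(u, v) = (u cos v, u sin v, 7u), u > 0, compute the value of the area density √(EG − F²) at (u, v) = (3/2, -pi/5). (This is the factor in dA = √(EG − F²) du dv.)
√(EG − F²)|_{(3/2, -pi/5)} = 15*sqrt(2)/2

E = 50, F = 0, G = u^2, so EG − F² = 50*u^2. Taking the positive square root: √(EG − F²) = 5*sqrt(2)*Abs(u). At (u, v) = (3/2, -pi/5): 15*sqrt(2)/2.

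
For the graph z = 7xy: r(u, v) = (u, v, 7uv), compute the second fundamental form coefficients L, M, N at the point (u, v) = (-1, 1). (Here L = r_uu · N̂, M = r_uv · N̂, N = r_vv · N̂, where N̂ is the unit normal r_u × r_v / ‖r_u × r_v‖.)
L = 0;  M = 7*sqrt(11)/33;  N = 0

Compute the unit normal N̂(u, v) = (-7*v/sqrt(49*u^2 + 49*v^2 + 1), -7*u/sqrt(49*u^2 + 49*v^2 + 1), 1/sqrt(49*u^2 + 49*v^2 + 1)), and the second partials r_uu, r_uv, r_vv. Take dot products:
  L(u, v) = r_uu · N̂ = 0,
  M(u, v) = r_uv · N̂ = 7/sqrt(49*u^2 + 49*v^2 + 1),
  N(u, v) = r_vv · N̂ = 0.
Evaluating at (u, v) = (-1, 1):
  L = 0, M = 7*sqrt(11)/33, N = 0.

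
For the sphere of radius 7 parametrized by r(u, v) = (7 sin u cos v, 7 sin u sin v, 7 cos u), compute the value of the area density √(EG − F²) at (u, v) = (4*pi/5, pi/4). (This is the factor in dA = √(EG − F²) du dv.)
√(EG − F²)|_{(4*pi/5, pi/4)} = 49*sqrt(10 - 2*sqrt(5))/4

E = 49, F = 0, G = 49*sin(u)^2, so EG − F² = 2401*sin(u)^2. Taking the positive square root: √(EG − F²) = 49*Abs(sin(u)). At (u, v) = (4*pi/5, pi/4): 49*sqrt(10 - 2*sqrt(5))/4.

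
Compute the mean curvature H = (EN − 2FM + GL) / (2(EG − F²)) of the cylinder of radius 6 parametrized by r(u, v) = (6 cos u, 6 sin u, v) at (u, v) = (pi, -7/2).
H = -1/12

With E = 36, F = 0, G = 1, L = -6, M = 0, N = 0, assemble
  H = (EN − 2FM + GL) / (2(EG − F²)) = -1/12.
At (u, v) = (pi, -7/2): H = -1/12.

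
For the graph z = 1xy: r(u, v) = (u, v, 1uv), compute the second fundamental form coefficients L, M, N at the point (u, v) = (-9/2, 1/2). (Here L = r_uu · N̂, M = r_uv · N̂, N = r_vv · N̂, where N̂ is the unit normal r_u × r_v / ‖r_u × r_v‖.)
L = 0;  M = sqrt(86)/43;  N = 0

Compute the unit normal N̂(u, v) = (-v/sqrt(u^2 + v^2 + 1), -u/sqrt(u^2 + v^2 + 1), 1/sqrt(u^2 + v^2 + 1)), and the second partials r_uu, r_uv, r_vv. Take dot products:
  L(u, v) = r_uu · N̂ = 0,
  M(u, v) = r_uv · N̂ = 1/sqrt(u^2 + v^2 + 1),
  N(u, v) = r_vv · N̂ = 0.
Evaluating at (u, v) = (-9/2, 1/2):
  L = 0, M = sqrt(86)/43, N = 0.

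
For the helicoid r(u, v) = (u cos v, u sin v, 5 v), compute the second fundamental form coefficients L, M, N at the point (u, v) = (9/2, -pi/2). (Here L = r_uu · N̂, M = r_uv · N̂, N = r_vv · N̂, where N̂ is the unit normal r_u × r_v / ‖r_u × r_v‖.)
L = 0;  M = -10*sqrt(181)/181;  N = 0

Compute the unit normal N̂(u, v) = (5*sin(v)/sqrt(u^2 + 25), -5*cos(v)/sqrt(u^2 + 25), u/sqrt(u^2 + 25)), and the second partials r_uu, r_uv, r_vv. Take dot products:
  L(u, v) = r_uu · N̂ = 0,
  M(u, v) = r_uv · N̂ = -5/sqrt(u^2 + 25),
  N(u, v) = r_vv · N̂ = 0.
Evaluating at (u, v) = (9/2, -pi/2):
  L = 0, M = -10*sqrt(181)/181, N = 0.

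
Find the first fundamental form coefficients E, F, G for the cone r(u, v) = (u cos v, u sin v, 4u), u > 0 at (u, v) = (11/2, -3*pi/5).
E = 17;  F = 0;  G = 121/4

Partials: r_u = (cos(v), sin(v), 4), r_v = (-u*sin(v), u*cos(v), 0). As functions of (u, v):
  E = r_u · r_u = 17,
  F = r_u · r_v = 0,
  G = r_v · r_v = u^2.
Evaluating at (u, v) = (11/2, -3*pi/5): E = 17, F = 0, G = 121/4.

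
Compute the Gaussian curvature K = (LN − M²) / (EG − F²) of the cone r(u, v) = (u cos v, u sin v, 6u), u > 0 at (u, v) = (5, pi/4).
K = 0

Coefficients of the first fundamental form: E = 37, F = 0, G = u^2.
Coefficients of the second fundamental form: L = 0, M = 0, N = 6*sqrt(37)*u^2/(37*Abs(u)).
Assemble K = (LN − M²)/(EG − F²) = 0. At (u, v) = (5, pi/4): K = 0.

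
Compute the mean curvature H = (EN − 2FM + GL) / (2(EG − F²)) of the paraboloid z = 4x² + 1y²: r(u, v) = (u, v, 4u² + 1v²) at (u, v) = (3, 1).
H = 597*sqrt(581)/337561

With E = 64*u^2 + 1, F = 16*u*v, G = 4*v^2 + 1, L = 8/sqrt(64*u^2 + 4*v^2 + 1), M = 0, N = 2/sqrt(64*u^2 + 4*v^2 + 1), assemble
  H = (EN − 2FM + GL) / (2(EG − F²)) = (64*u^2 + 16*v^2 + 5)/(64*u^2 + 4*v^2 + 1)^(3/2).
At (u, v) = (3, 1): H = 597*sqrt(581)/337561.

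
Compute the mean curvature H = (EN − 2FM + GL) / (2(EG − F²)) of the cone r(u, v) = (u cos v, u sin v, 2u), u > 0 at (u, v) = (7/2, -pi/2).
H = 2*sqrt(5)/35

With E = 5, F = 0, G = u^2, L = 0, M = 0, N = 2*sqrt(5)*u^2/(5*Abs(u)), assemble
  H = (EN − 2FM + GL) / (2(EG − F²)) = sqrt(5)/(5*Abs(u)).
At (u, v) = (7/2, -pi/2): H = 2*sqrt(5)/35.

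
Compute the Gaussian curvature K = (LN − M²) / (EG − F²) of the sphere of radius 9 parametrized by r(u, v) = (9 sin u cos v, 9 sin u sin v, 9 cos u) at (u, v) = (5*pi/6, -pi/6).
K = 1/81

Coefficients of the first fundamental form: E = 81, F = 0, G = 81*sin(u)^2.
Coefficients of the second fundamental form: L = -9*sin(u)/Abs(sin(u)), M = 0, N = -9*sin(u)^3/Abs(sin(u)).
Assemble K = (LN − M²)/(EG − F²) = 1/81. At (u, v) = (5*pi/6, -pi/6): K = 1/81.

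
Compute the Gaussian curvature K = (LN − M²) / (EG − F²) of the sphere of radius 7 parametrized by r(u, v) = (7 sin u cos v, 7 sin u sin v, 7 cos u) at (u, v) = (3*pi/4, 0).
K = 1/49

Coefficients of the first fundamental form: E = 49, F = 0, G = 49*sin(u)^2.
Coefficients of the second fundamental form: L = -7*sin(u)/Abs(sin(u)), M = 0, N = -7*sin(u)^3/Abs(sin(u)).
Assemble K = (LN − M²)/(EG − F²) = 1/49. At (u, v) = (3*pi/4, 0): K = 1/49.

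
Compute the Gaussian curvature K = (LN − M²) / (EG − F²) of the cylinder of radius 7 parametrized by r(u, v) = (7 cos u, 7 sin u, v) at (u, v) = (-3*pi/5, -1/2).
K = 0

Coefficients of the first fundamental form: E = 49, F = 0, G = 1.
Coefficients of the second fundamental form: L = -7, M = 0, N = 0.
Assemble K = (LN − M²)/(EG − F²) = 0. At (u, v) = (-3*pi/5, -1/2): K = 0.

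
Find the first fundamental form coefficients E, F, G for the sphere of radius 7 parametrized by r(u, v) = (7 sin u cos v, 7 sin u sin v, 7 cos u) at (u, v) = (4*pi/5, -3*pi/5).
E = 49;  F = 0;  G = 245/8 - 49*sqrt(5)/8

Partials: r_u = (7*cos(u)*cos(v), 7*sin(v)*cos(u), -7*sin(u)), r_v = (-7*sin(u)*sin(v), 7*sin(u)*cos(v), 0). As functions of (u, v):
  E = r_u · r_u = 49,
  F = r_u · r_v = 0,
  G = r_v · r_v = 49*sin(u)^2.
Evaluating at (u, v) = (4*pi/5, -3*pi/5): E = 49, F = 0, G = 245/8 - 49*sqrt(5)/8.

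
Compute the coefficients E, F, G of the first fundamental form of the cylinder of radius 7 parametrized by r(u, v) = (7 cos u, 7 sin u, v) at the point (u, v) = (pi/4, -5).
E = 49;  F = 0;  G = 1

Partials: r_u = (-7*sin(u), 7*cos(u), 0), r_v = (0, 0, 1). As functions of (u, v):
  E = r_u · r_u = 49,
  F = r_u · r_v = 0,
  G = r_v · r_v = 1.
Evaluating at (u, v) = (pi/4, -5): E = 49, F = 0, G = 1.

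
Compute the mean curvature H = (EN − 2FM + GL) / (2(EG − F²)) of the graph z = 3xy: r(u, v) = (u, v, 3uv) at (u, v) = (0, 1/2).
H = 0

With E = 9*v^2 + 1, F = 9*u*v, G = 9*u^2 + 1, L = 0, M = 3/sqrt(9*u^2 + 9*v^2 + 1), N = 0, assemble
  H = (EN − 2FM + GL) / (2(EG − F²)) = -27*u*v/(9*u^2 + 9*v^2 + 1)^(3/2).
At (u, v) = (0, 1/2): H = 0.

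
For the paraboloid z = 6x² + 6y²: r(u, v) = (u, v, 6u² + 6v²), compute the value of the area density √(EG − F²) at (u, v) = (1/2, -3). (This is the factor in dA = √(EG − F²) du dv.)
√(EG − F²)|_{(1/2, -3)} = sqrt(1333)

E = 144*u^2 + 1, F = 144*u*v, G = 144*v^2 + 1, so EG − F² = 144*u^2 + 144*v^2 + 1. Taking the positive square root: √(EG − F²) = sqrt(144*u^2 + 144*v^2 + 1). At (u, v) = (1/2, -3): sqrt(1333).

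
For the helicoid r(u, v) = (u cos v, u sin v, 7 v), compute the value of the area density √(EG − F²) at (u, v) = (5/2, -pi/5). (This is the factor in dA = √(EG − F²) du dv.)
√(EG − F²)|_{(5/2, -pi/5)} = sqrt(221)/2

E = 1, F = 0, G = u^2 + 49, so EG − F² = u^2 + 49. Taking the positive square root: √(EG − F²) = sqrt(u^2 + 49). At (u, v) = (5/2, -pi/5): sqrt(221)/2.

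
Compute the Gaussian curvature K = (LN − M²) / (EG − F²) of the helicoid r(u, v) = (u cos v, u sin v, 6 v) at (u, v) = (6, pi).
K = -1/144

Coefficients of the first fundamental form: E = 1, F = 0, G = u^2 + 36.
Coefficients of the second fundamental form: L = 0, M = -6/sqrt(u^2 + 36), N = 0.
Assemble K = (LN − M²)/(EG − F²) = -36/(u^2 + 36)^2. At (u, v) = (6, pi): K = -1/144.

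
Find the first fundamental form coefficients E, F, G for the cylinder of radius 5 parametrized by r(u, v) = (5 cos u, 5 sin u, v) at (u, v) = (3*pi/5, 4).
E = 25;  F = 0;  G = 1

Partials: r_u = (-5*sin(u), 5*cos(u), 0), r_v = (0, 0, 1). As functions of (u, v):
  E = r_u · r_u = 25,
  F = r_u · r_v = 0,
  G = r_v · r_v = 1.
Evaluating at (u, v) = (3*pi/5, 4): E = 25, F = 0, G = 1.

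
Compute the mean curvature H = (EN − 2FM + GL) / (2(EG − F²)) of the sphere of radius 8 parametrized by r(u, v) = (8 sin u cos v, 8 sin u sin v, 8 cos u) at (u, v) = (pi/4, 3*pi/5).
H = -1/8

With E = 64, F = 0, G = 64*sin(u)^2, L = -8*sin(u)/Abs(sin(u)), M = 0, N = -8*sin(u)^3/Abs(sin(u)), assemble
  H = (EN − 2FM + GL) / (2(EG − F²)) = -sin(u)/(8*Abs(sin(u))).
At (u, v) = (pi/4, 3*pi/5): H = -1/8.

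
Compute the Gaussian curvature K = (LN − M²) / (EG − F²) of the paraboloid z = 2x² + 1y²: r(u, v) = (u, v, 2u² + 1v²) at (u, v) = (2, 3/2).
K = 2/1369

Coefficients of the first fundamental form: E = 16*u^2 + 1, F = 8*u*v, G = 4*v^2 + 1.
Coefficients of the second fundamental form: L = 4/sqrt(16*u^2 + 4*v^2 + 1), M = 0, N = 2/sqrt(16*u^2 + 4*v^2 + 1).
Assemble K = (LN − M²)/(EG − F²) = 8/(256*u^4 + 128*u^2*v^2 + 32*u^2 + 16*v^4 + 8*v^2 + 1). At (u, v) = (2, 3/2): K = 2/1369.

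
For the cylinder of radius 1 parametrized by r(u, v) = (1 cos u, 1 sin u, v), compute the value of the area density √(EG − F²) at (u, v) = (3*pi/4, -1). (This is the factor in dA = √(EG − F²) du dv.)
√(EG − F²)|_{(3*pi/4, -1)} = 1

E = 1, F = 0, G = 1, so EG − F² = 1. Taking the positive square root: √(EG − F²) = 1. At (u, v) = (3*pi/4, -1): 1.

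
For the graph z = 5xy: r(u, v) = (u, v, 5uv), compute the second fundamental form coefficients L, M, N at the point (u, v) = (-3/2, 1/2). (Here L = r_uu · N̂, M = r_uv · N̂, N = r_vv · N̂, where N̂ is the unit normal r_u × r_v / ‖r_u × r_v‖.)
L = 0;  M = 5*sqrt(254)/127;  N = 0

Compute the unit normal N̂(u, v) = (-5*v/sqrt(25*u^2 + 25*v^2 + 1), -5*u/sqrt(25*u^2 + 25*v^2 + 1), 1/sqrt(25*u^2 + 25*v^2 + 1)), and the second partials r_uu, r_uv, r_vv. Take dot products:
  L(u, v) = r_uu · N̂ = 0,
  M(u, v) = r_uv · N̂ = 5/sqrt(25*u^2 + 25*v^2 + 1),
  N(u, v) = r_vv · N̂ = 0.
Evaluating at (u, v) = (-3/2, 1/2):
  L = 0, M = 5*sqrt(254)/127, N = 0.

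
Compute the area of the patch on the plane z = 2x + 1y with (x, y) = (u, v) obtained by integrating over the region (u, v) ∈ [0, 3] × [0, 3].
Area = 9*sqrt(6)

Area = ∫∫ √(EG − F²) du dv with √(EG − F²) = sqrt(6). Integrating over [0, 3] × [0, 3] gives 9*sqrt(6).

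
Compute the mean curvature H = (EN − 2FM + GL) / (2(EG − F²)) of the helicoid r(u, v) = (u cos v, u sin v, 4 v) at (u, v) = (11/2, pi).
H = 0

With E = 1, F = 0, G = u^2 + 16, L = 0, M = -4/sqrt(u^2 + 16), N = 0, assemble
  H = (EN − 2FM + GL) / (2(EG − F²)) = 0.
At (u, v) = (11/2, pi): H = 0.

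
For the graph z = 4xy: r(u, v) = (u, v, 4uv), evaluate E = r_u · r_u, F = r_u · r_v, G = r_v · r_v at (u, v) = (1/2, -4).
E = 257;  F = -32;  G = 5

Partials: r_u = (1, 0, 4*v), r_v = (0, 1, 4*u). As functions of (u, v):
  E = r_u · r_u = 16*v^2 + 1,
  F = r_u · r_v = 16*u*v,
  G = r_v · r_v = 16*u^2 + 1.
Evaluating at (u, v) = (1/2, -4): E = 257, F = -32, G = 5.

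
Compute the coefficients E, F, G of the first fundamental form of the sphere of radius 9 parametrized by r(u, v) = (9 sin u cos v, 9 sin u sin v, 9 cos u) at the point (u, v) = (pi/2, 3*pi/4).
E = 81;  F = 0;  G = 81

Partials: r_u = (9*cos(u)*cos(v), 9*sin(v)*cos(u), -9*sin(u)), r_v = (-9*sin(u)*sin(v), 9*sin(u)*cos(v), 0). As functions of (u, v):
  E = r_u · r_u = 81,
  F = r_u · r_v = 0,
  G = r_v · r_v = 81*sin(u)^2.
Evaluating at (u, v) = (pi/2, 3*pi/4): E = 81, F = 0, G = 81.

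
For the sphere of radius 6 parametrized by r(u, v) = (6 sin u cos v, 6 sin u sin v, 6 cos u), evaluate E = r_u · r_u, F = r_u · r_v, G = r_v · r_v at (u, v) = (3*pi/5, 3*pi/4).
E = 36;  F = 0;  G = 9*sqrt(5)/2 + 45/2

Partials: r_u = (6*cos(u)*cos(v), 6*sin(v)*cos(u), -6*sin(u)), r_v = (-6*sin(u)*sin(v), 6*sin(u)*cos(v), 0). As functions of (u, v):
  E = r_u · r_u = 36,
  F = r_u · r_v = 0,
  G = r_v · r_v = 36*sin(u)^2.
Evaluating at (u, v) = (3*pi/5, 3*pi/4): E = 36, F = 0, G = 9*sqrt(5)/2 + 45/2.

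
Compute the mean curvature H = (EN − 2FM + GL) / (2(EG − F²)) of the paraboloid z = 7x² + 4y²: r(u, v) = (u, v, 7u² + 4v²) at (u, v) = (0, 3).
H = 4043*sqrt(577)/332929

With E = 196*u^2 + 1, F = 112*u*v, G = 64*v^2 + 1, L = 14/sqrt(196*u^2 + 64*v^2 + 1), M = 0, N = 8/sqrt(196*u^2 + 64*v^2 + 1), assemble
  H = (EN − 2FM + GL) / (2(EG − F²)) = (784*u^2 + 448*v^2 + 11)/(196*u^2 + 64*v^2 + 1)^(3/2).
At (u, v) = (0, 3): H = 4043*sqrt(577)/332929.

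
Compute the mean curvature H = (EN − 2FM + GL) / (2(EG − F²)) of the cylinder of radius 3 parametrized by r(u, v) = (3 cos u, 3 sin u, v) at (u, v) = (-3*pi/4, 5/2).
H = -1/6

With E = 9, F = 0, G = 1, L = -3, M = 0, N = 0, assemble
  H = (EN − 2FM + GL) / (2(EG − F²)) = -1/6.
At (u, v) = (-3*pi/4, 5/2): H = -1/6.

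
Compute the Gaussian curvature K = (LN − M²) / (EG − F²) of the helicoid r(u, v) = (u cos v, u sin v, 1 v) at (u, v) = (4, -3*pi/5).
K = -1/289

Coefficients of the first fundamental form: E = 1, F = 0, G = u^2 + 1.
Coefficients of the second fundamental form: L = 0, M = -1/sqrt(u^2 + 1), N = 0.
Assemble K = (LN − M²)/(EG − F²) = -1/(u^2 + 1)^2. At (u, v) = (4, -3*pi/5): K = -1/289.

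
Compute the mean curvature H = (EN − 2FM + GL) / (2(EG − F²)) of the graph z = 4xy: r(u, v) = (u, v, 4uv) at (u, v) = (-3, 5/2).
H = 96*sqrt(5)/1715

With E = 16*v^2 + 1, F = 16*u*v, G = 16*u^2 + 1, L = 0, M = 4/sqrt(16*u^2 + 16*v^2 + 1), N = 0, assemble
  H = (EN − 2FM + GL) / (2(EG − F²)) = -64*u*v/(16*u^2 + 16*v^2 + 1)^(3/2).
At (u, v) = (-3, 5/2): H = 96*sqrt(5)/1715.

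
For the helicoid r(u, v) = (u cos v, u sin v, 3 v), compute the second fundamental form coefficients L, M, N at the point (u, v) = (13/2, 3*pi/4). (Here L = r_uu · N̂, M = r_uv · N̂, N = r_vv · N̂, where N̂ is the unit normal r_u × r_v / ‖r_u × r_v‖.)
L = 0;  M = -6*sqrt(205)/205;  N = 0

Compute the unit normal N̂(u, v) = (3*sin(v)/sqrt(u^2 + 9), -3*cos(v)/sqrt(u^2 + 9), u/sqrt(u^2 + 9)), and the second partials r_uu, r_uv, r_vv. Take dot products:
  L(u, v) = r_uu · N̂ = 0,
  M(u, v) = r_uv · N̂ = -3/sqrt(u^2 + 9),
  N(u, v) = r_vv · N̂ = 0.
Evaluating at (u, v) = (13/2, 3*pi/4):
  L = 0, M = -6*sqrt(205)/205, N = 0.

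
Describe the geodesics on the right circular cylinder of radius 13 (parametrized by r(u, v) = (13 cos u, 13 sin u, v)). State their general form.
The cylinder is flat (K = 0) and locally isometric to the plane via the development (u, v) ↦ (13 u, v). Geodesics are the pre-images of straight lines: circles (v constant), vertical lines (u constant), and helices (v = c · u + d) for constants c, d.

A right cylinder has E = 13², F = 0, G = 1, so EG − F² = 13², and L = −13, M = N = 0, giving K = (LN − M²)/(EG − F²) = 0 everywhere. A flat surface is locally isometric to the Euclidean plane via the map (u, v) ↦ (13 u, v). Straight lines in the (x̃, ỹ) plane pull back to: (a) horizontal circles (v = const), (b) vertical generators (u = const), and (c) helices (13 u tan θ = v, i.e. v = c · u + d).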